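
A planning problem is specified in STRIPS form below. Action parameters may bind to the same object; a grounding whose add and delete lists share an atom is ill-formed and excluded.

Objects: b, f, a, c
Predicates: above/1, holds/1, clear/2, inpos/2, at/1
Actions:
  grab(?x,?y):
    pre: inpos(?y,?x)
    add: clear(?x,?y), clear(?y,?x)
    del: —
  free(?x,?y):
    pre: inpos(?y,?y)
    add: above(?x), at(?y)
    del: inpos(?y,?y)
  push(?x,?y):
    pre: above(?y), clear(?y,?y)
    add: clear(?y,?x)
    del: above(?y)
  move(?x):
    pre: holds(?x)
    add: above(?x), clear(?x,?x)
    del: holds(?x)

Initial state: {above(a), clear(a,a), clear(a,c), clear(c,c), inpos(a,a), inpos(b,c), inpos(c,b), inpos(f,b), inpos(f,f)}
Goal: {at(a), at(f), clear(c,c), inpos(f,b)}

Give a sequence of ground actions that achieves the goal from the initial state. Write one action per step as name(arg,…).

1. free(b,f)  →  {above(a), above(b), at(f), clear(a,a), clear(a,c), clear(c,c), inpos(a,a), inpos(b,c), inpos(c,b), inpos(f,b)}
2. free(b,a)  →  {above(a), above(b), at(a), at(f), clear(a,a), clear(a,c), clear(c,c), inpos(b,c), inpos(c,b), inpos(f,b)}

free(b,f); free(b,a)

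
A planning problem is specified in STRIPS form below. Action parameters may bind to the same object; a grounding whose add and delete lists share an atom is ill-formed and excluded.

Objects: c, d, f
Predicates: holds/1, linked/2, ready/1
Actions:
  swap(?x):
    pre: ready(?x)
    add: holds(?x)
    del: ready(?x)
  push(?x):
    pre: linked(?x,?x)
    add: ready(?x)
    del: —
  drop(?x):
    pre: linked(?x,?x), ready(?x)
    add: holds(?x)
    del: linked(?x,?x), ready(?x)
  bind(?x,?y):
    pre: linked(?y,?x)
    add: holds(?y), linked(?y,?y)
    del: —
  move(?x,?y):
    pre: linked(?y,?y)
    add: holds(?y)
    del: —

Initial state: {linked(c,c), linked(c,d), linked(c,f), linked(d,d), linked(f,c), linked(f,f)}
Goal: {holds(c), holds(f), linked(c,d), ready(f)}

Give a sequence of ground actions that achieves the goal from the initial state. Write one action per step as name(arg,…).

push(f); bind(c,c); bind(c,f)

1. push(f)  →  {linked(c,c), linked(c,d), linked(c,f), linked(d,d), linked(f,c), linked(f,f), ready(f)}
2. bind(c,c)  →  {holds(c), linked(c,c), linked(c,d), linked(c,f), linked(d,d), linked(f,c), linked(f,f), ready(f)}
3. bind(c,f)  →  {holds(c), holds(f), linked(c,c), linked(c,d), linked(c,f), linked(d,d), linked(f,c), linked(f,f), ready(f)}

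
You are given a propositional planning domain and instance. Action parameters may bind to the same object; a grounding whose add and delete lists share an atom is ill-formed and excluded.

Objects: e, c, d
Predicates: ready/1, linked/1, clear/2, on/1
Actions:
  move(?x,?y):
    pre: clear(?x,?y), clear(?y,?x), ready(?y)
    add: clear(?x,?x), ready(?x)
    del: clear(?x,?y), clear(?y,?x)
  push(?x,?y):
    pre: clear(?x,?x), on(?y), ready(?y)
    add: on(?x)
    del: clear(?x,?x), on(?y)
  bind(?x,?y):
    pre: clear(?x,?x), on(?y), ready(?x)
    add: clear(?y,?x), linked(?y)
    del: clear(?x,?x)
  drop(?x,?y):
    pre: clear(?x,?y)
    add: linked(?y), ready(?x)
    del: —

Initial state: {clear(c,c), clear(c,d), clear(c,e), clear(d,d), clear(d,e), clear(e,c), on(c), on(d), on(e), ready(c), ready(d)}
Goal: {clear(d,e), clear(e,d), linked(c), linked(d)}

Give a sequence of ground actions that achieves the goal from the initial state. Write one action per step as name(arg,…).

1. bind(c,d)  →  {clear(c,d), clear(c,e), clear(d,c), clear(d,d), clear(d,e), clear(e,c), linked(d), on(c), on(d), on(e), ready(c), ready(d)}
2. bind(d,e)  →  {clear(c,d), clear(c,e), clear(d,c), clear(d,e), clear(e,c), clear(e,d), linked(d), linked(e), on(c), on(d), on(e), ready(c), ready(d)}
3. drop(e,c)  →  {clear(c,d), clear(c,e), clear(d,c), clear(d,e), clear(e,c), clear(e,d), linked(c), linked(d), linked(e), on(c), on(d), on(e), ready(c), ready(d), ready(e)}

bind(c,d); bind(d,e); drop(e,c)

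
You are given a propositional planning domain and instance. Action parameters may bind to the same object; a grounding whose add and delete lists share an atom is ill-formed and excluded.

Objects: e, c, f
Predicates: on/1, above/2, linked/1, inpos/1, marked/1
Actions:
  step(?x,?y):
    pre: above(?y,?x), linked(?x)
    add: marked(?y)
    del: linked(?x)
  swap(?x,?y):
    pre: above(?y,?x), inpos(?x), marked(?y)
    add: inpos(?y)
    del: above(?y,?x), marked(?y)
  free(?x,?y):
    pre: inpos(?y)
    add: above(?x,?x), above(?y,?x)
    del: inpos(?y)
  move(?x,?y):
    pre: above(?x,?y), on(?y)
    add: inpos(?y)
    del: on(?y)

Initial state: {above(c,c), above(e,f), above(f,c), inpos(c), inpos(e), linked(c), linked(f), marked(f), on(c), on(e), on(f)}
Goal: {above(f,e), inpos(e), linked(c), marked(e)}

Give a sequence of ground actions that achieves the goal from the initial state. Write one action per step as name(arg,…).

1. step(f,e)  →  {above(c,c), above(e,f), above(f,c), inpos(c), inpos(e), linked(c), marked(e), marked(f), on(c), on(e), on(f)}
2. swap(c,f)  →  {above(c,c), above(e,f), inpos(c), inpos(e), inpos(f), linked(c), marked(e), on(c), on(e), on(f)}
3. free(e,f)  →  {above(c,c), above(e,e), above(e,f), above(f,e), inpos(c), inpos(e), linked(c), marked(e), on(c), on(e), on(f)}

step(f,e); swap(c,f); free(e,f)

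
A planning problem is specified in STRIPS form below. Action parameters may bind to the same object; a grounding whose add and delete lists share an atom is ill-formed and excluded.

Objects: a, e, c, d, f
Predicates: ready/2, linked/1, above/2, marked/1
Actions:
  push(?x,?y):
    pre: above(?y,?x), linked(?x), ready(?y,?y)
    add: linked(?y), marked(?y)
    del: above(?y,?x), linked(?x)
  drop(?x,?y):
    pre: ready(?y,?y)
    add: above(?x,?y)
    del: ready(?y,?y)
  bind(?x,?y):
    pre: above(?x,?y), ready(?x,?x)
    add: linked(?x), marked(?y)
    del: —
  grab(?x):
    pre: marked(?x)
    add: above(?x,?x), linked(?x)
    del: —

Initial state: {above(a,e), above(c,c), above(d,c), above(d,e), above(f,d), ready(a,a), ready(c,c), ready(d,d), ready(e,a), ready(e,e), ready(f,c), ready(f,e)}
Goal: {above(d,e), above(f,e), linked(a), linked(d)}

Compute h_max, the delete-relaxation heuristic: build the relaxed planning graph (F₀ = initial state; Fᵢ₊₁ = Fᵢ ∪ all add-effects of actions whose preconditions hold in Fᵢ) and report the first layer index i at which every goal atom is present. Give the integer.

1

F0 = init (12 atoms)
F1 = F0 ∪ {above(a,a), above(a,c), above(a,d), above(c,a), above(c,d), above(c,e), above(d,a), above(d,d), above(e,a), above(e,c), above(e,d), above(e,e), above(f,a), above(f,c), above(f,e), linked(a), linked(c), linked(d), marked(c), marked(e)}  (32 atoms)
goal ⊆ F1  ⇒  h_max = 1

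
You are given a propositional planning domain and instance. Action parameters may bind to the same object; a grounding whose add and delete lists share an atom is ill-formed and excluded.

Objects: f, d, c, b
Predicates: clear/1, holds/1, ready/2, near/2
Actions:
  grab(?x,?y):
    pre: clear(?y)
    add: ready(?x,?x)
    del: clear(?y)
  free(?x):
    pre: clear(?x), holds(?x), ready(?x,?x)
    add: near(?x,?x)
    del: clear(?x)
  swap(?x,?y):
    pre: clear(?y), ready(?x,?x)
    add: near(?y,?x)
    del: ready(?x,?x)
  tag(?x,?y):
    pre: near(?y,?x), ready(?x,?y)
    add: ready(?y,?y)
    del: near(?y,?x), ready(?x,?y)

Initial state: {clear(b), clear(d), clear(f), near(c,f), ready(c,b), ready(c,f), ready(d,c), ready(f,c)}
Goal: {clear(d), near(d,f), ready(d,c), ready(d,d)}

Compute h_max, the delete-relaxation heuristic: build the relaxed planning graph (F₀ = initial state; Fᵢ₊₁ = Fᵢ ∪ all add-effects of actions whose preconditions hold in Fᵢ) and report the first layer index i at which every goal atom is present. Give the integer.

2

F0 = init (8 atoms)
F1 = F0 ∪ {ready(b,b), ready(c,c), ready(d,d), ready(f,f)}  (12 atoms)
F2 = F1 ∪ {near(b,b), near(b,c), near(b,d), near(b,f), near(d,b), near(d,c), near(d,d), near(d,f), near(f,b), near(f,c), near(f,d), near(f,f)}  (24 atoms)
goal ⊆ F2  ⇒  h_max = 2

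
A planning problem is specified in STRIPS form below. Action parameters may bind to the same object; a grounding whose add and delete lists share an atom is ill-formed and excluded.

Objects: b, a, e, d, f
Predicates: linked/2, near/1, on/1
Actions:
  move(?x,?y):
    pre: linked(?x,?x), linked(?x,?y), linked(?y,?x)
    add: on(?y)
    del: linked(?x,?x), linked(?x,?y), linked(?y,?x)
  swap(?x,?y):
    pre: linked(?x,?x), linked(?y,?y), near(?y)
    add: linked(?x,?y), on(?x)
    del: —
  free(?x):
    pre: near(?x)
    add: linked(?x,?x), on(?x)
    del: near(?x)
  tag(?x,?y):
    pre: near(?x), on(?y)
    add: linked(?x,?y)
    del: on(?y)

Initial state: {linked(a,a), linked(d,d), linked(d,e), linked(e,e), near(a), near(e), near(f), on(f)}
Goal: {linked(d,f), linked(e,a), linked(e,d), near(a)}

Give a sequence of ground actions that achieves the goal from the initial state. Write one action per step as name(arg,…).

swap(e,a); tag(f,f); swap(d,f); tag(e,d)

1. swap(e,a)  →  {linked(a,a), linked(d,d), linked(d,e), linked(e,a), linked(e,e), near(a), near(e), near(f), on(e), on(f)}
2. tag(f,f)  →  {linked(a,a), linked(d,d), linked(d,e), linked(e,a), linked(e,e), linked(f,f), near(a), near(e), near(f), on(e)}
3. swap(d,f)  →  {linked(a,a), linked(d,d), linked(d,e), linked(d,f), linked(e,a), linked(e,e), linked(f,f), near(a), near(e), near(f), on(d), on(e)}
4. tag(e,d)  →  {linked(a,a), linked(d,d), linked(d,e), linked(d,f), linked(e,a), linked(e,d), linked(e,e), linked(f,f), near(a), near(e), near(f), on(e)}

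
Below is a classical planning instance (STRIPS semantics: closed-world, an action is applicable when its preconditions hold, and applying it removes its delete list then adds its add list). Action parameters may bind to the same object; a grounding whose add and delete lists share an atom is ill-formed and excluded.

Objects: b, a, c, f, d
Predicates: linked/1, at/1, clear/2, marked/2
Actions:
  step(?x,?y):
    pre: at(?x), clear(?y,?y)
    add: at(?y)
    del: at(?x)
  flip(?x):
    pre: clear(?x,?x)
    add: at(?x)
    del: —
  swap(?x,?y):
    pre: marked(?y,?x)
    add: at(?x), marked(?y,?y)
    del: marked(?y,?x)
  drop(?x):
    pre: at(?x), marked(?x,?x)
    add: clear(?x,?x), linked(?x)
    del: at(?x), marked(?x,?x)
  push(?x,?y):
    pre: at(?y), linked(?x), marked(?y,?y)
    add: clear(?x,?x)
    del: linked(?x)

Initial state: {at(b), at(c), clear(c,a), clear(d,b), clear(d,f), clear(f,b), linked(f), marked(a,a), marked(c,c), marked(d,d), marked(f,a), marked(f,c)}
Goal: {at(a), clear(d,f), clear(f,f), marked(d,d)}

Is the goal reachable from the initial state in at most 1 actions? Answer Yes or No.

1. swap(a,f)  →  {at(a), at(b), at(c), clear(c,a), clear(d,b), clear(d,f), clear(f,b), linked(f), marked(a,a), marked(c,c), marked(d,d), marked(f,c), marked(f,f)}
2. push(f,a)  →  {at(a), at(b), at(c), clear(c,a), clear(d,b), clear(d,f), clear(f,b), clear(f,f), marked(a,a), marked(c,c), marked(d,d), marked(f,c), marked(f,f)}
optimal plan length = 2; 2 > 1

No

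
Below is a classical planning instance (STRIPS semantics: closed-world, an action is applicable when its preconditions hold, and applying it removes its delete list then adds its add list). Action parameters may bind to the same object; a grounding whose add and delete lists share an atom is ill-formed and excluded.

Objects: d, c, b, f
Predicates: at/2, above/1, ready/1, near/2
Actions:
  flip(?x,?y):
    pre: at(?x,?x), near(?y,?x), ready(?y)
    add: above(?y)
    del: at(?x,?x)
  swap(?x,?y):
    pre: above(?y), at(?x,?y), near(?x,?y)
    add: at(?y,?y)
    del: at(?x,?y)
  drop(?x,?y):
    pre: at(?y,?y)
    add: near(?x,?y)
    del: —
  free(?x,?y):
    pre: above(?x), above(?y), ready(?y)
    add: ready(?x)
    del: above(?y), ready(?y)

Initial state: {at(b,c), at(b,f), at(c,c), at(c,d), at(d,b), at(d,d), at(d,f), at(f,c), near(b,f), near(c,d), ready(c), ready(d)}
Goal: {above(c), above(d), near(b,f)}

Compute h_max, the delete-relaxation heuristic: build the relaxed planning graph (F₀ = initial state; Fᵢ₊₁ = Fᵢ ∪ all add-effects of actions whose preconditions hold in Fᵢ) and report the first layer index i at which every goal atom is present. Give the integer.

2

F0 = init (12 atoms)
F1 = F0 ∪ {above(c), near(b,c), near(b,d), near(c,c), near(d,c), near(d,d), near(f,c), near(f,d)}  (20 atoms)
F2 = F1 ∪ {above(d)}  (21 atoms)
goal ⊆ F2  ⇒  h_max = 2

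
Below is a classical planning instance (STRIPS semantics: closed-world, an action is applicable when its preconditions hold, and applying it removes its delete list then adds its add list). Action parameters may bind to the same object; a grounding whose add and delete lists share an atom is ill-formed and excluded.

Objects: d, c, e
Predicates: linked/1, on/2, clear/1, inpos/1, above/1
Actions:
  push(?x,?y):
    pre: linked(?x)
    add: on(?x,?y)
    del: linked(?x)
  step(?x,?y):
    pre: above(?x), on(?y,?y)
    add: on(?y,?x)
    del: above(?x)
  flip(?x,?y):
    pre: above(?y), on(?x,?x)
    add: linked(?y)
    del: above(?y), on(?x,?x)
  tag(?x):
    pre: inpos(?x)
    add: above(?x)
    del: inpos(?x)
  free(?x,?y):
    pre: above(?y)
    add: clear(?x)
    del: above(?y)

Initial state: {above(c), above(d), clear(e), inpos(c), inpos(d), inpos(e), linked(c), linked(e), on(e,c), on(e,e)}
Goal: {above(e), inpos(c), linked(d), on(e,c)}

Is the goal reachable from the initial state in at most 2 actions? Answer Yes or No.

Yes

1. flip(e,d)  →  {above(c), clear(e), inpos(c), inpos(d), inpos(e), linked(c), linked(d), linked(e), on(e,c)}
2. tag(e)  →  {above(c), above(e), clear(e), inpos(c), inpos(d), linked(c), linked(d), linked(e), on(e,c)}
optimal plan length = 2; 2 ≤ 2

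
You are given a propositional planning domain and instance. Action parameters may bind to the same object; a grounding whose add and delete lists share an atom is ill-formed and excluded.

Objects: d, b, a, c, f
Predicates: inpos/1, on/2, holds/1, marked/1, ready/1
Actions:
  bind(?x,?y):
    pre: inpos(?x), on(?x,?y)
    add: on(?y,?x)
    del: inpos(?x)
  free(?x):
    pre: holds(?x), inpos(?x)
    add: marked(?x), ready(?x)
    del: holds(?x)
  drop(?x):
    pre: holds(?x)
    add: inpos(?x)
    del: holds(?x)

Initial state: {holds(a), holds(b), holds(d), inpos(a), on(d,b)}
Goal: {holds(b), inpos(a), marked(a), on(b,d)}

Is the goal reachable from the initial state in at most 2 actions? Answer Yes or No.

1. free(a)  →  {holds(b), holds(d), inpos(a), marked(a), on(d,b), ready(a)}
2. drop(d)  →  {holds(b), inpos(a), inpos(d), marked(a), on(d,b), ready(a)}
3. bind(d,b)  →  {holds(b), inpos(a), marked(a), on(b,d), on(d,b), ready(a)}
optimal plan length = 3; 3 > 2

No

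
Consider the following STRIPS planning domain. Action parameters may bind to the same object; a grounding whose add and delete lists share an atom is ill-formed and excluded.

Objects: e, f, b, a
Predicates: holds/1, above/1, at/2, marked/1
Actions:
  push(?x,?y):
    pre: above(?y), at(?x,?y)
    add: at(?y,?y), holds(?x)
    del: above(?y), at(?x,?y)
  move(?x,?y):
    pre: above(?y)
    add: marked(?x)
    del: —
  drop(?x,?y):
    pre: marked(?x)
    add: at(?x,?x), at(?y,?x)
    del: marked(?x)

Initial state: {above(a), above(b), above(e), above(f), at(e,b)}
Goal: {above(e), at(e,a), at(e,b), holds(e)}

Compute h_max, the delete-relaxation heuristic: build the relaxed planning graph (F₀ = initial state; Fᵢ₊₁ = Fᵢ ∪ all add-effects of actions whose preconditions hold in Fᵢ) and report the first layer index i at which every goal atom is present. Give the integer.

F0 = init (5 atoms)
F1 = F0 ∪ {at(b,b), holds(e), marked(a), marked(b), marked(e), marked(f)}  (11 atoms)
F2 = F1 ∪ {at(a,a), at(a,b), at(a,e), at(a,f), at(b,a), at(b,e), at(b,f), at(e,a), at(e,e), at(e,f), at(f,a), at(f,b), at(f,e), at(f,f)}  (25 atoms)
goal ⊆ F2  ⇒  h_max = 2

2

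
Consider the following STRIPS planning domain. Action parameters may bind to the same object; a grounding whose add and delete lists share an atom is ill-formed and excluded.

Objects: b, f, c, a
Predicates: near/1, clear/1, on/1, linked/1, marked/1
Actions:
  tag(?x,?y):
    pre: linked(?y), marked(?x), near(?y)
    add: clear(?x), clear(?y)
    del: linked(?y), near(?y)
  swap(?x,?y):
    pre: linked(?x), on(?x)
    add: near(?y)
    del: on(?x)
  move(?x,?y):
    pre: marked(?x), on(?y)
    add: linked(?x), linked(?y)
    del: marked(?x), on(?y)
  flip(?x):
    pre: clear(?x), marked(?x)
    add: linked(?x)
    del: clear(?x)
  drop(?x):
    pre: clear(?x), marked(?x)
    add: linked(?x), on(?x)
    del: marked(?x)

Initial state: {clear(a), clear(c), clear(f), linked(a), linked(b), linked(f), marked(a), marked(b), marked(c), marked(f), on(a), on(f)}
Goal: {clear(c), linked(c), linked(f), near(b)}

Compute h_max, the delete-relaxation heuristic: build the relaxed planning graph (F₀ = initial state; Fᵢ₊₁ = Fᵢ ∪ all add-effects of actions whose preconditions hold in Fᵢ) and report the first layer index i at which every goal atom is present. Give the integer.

1

F0 = init (12 atoms)
F1 = F0 ∪ {linked(c), near(a), near(b), near(c), near(f), on(c)}  (18 atoms)
goal ⊆ F1  ⇒  h_max = 1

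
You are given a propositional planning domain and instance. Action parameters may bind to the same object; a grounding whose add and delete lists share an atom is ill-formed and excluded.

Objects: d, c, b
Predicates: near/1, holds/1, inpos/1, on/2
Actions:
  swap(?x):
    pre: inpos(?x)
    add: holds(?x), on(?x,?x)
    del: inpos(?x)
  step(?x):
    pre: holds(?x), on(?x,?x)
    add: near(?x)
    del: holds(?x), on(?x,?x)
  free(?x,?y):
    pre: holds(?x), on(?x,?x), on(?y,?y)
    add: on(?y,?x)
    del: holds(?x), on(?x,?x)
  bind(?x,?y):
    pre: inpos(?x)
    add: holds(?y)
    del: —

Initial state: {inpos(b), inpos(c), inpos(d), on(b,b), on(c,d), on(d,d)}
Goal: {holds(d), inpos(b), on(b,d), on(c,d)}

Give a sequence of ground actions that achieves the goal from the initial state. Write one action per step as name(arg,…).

swap(d); free(d,b); bind(c,d)

1. swap(d)  →  {holds(d), inpos(b), inpos(c), on(b,b), on(c,d), on(d,d)}
2. free(d,b)  →  {inpos(b), inpos(c), on(b,b), on(b,d), on(c,d)}
3. bind(c,d)  →  {holds(d), inpos(b), inpos(c), on(b,b), on(b,d), on(c,d)}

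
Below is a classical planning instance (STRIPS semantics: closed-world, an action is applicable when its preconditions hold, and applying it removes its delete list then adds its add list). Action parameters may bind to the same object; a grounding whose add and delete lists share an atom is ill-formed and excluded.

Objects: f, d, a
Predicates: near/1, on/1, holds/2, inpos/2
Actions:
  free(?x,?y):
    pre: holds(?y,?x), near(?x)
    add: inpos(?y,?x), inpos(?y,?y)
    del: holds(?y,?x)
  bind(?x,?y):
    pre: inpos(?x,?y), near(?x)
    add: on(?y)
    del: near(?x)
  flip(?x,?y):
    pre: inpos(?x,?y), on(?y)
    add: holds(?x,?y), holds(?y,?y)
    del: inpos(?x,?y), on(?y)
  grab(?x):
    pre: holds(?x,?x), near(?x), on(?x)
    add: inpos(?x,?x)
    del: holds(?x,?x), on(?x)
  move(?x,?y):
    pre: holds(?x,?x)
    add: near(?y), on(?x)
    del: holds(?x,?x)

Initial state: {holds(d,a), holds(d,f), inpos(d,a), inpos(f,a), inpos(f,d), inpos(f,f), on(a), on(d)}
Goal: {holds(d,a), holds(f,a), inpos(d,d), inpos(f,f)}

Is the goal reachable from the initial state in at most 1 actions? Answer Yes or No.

1. flip(f,a)  →  {holds(a,a), holds(d,a), holds(d,f), holds(f,a), inpos(d,a), inpos(f,d), inpos(f,f), on(d)}
2. move(a,f)  →  {holds(d,a), holds(d,f), holds(f,a), inpos(d,a), inpos(f,d), inpos(f,f), near(f), on(a), on(d)}
3. free(f,d)  →  {holds(d,a), holds(f,a), inpos(d,a), inpos(d,d), inpos(d,f), inpos(f,d), inpos(f,f), near(f), on(a), on(d)}
optimal plan length = 3; 3 > 1

No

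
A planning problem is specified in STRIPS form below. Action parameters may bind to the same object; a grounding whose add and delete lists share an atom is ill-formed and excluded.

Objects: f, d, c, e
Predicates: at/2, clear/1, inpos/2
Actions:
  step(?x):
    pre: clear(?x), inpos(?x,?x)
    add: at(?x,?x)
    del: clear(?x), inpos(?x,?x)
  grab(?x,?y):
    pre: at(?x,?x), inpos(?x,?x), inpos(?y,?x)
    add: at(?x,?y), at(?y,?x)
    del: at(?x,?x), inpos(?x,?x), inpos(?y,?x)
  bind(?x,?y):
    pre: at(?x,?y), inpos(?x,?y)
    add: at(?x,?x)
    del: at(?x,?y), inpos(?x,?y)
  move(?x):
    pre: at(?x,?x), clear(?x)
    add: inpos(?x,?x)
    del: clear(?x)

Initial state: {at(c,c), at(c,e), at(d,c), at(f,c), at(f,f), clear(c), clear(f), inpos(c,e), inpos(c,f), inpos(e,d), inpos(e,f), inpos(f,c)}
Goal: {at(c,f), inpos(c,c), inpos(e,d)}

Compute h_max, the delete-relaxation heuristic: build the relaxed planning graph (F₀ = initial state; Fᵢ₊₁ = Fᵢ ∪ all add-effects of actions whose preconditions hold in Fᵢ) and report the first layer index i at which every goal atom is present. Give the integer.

F0 = init (12 atoms)
F1 = F0 ∪ {inpos(c,c), inpos(f,f)}  (14 atoms)
F2 = F1 ∪ {at(c,f), at(e,f), at(f,e)}  (17 atoms)
goal ⊆ F2  ⇒  h_max = 2

2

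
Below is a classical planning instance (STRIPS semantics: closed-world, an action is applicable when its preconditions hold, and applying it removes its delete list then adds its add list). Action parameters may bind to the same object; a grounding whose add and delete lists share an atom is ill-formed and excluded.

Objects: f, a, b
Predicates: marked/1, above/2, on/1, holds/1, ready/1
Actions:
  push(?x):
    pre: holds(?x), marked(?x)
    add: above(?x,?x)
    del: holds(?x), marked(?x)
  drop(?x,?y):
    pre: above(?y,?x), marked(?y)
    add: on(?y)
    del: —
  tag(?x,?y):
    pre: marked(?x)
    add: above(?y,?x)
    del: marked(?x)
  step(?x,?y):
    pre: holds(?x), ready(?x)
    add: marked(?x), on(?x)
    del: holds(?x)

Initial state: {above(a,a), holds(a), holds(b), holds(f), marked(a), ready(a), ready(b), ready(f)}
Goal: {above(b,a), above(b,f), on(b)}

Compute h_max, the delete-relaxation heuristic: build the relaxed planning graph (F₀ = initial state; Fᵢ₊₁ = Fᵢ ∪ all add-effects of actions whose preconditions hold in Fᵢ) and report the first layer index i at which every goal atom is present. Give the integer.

2

F0 = init (8 atoms)
F1 = F0 ∪ {above(b,a), above(f,a), marked(b), marked(f), on(a), on(b), on(f)}  (15 atoms)
F2 = F1 ∪ {above(a,b), above(a,f), above(b,b), above(b,f), above(f,b), above(f,f)}  (21 atoms)
goal ⊆ F2  ⇒  h_max = 2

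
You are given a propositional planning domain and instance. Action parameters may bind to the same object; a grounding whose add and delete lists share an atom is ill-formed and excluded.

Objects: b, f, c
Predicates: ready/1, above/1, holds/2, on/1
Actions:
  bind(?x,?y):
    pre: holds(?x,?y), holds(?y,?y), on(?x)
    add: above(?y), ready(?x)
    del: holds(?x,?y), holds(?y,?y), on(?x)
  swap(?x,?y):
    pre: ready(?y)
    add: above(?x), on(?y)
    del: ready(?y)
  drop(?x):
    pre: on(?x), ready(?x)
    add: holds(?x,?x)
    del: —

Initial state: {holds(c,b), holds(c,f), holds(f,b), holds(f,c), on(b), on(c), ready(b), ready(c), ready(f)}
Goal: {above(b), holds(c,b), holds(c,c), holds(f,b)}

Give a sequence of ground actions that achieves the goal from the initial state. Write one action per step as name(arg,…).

swap(b,b); drop(c)

1. swap(b,b)  →  {above(b), holds(c,b), holds(c,f), holds(f,b), holds(f,c), on(b), on(c), ready(c), ready(f)}
2. drop(c)  →  {above(b), holds(c,b), holds(c,c), holds(c,f), holds(f,b), holds(f,c), on(b), on(c), ready(c), ready(f)}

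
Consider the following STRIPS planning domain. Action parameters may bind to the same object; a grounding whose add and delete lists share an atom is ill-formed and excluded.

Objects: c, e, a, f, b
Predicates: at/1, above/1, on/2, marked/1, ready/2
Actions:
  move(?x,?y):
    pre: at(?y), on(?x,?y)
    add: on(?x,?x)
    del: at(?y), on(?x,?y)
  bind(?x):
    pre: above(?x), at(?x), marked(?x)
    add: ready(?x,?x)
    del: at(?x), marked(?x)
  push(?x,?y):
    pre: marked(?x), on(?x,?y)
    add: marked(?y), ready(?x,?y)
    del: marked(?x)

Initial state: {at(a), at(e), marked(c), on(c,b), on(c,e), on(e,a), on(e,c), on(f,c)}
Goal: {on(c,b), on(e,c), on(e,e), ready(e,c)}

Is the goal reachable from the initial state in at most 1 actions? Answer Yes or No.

No

1. move(e,a)  →  {at(e), marked(c), on(c,b), on(c,e), on(e,c), on(e,e), on(f,c)}
2. push(c,e)  →  {at(e), marked(e), on(c,b), on(c,e), on(e,c), on(e,e), on(f,c), ready(c,e)}
3. push(e,c)  →  {at(e), marked(c), on(c,b), on(c,e), on(e,c), on(e,e), on(f,c), ready(c,e), ready(e,c)}
optimal plan length = 3; 3 > 1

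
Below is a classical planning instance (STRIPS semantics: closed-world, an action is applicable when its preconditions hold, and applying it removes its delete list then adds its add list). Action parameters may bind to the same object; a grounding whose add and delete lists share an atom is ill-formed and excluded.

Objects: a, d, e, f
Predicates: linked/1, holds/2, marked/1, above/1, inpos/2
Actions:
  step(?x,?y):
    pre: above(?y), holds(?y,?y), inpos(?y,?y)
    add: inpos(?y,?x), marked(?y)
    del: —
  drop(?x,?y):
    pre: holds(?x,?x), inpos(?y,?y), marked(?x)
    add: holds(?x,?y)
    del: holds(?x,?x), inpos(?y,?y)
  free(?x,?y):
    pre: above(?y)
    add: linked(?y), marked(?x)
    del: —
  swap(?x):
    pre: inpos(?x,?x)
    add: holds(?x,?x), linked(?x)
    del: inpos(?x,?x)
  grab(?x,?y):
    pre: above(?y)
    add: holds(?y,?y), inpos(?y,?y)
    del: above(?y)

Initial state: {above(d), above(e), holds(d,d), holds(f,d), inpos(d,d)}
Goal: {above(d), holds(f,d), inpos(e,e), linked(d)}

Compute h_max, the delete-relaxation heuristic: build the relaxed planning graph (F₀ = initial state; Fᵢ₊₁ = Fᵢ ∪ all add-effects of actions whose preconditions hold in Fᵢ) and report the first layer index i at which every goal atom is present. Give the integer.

1

F0 = init (5 atoms)
F1 = F0 ∪ {holds(e,e), inpos(d,a), inpos(d,e), inpos(d,f), inpos(e,e), linked(d), linked(e), marked(a), marked(d), marked(e), marked(f)}  (16 atoms)
goal ⊆ F1  ⇒  h_max = 1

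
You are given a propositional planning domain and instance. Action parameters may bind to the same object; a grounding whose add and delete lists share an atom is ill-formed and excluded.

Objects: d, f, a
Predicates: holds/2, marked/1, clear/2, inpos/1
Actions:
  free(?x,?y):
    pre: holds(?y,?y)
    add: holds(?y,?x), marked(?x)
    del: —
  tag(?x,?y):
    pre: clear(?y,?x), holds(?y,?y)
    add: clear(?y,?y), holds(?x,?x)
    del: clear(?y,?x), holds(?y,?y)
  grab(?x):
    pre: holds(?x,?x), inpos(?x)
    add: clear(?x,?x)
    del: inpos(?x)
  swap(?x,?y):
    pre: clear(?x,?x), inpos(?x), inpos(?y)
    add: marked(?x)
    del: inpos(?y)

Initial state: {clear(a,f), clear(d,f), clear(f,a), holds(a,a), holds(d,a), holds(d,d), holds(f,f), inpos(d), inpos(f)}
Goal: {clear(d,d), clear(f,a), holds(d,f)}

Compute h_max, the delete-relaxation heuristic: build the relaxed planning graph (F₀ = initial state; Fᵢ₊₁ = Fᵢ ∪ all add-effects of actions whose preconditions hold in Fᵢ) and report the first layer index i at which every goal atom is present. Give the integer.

F0 = init (9 atoms)
F1 = F0 ∪ {clear(a,a), clear(d,d), clear(f,f), holds(a,d), holds(a,f), holds(d,f), holds(f,a), holds(f,d), marked(a), marked(d), marked(f)}  (20 atoms)
goal ⊆ F1  ⇒  h_max = 1

1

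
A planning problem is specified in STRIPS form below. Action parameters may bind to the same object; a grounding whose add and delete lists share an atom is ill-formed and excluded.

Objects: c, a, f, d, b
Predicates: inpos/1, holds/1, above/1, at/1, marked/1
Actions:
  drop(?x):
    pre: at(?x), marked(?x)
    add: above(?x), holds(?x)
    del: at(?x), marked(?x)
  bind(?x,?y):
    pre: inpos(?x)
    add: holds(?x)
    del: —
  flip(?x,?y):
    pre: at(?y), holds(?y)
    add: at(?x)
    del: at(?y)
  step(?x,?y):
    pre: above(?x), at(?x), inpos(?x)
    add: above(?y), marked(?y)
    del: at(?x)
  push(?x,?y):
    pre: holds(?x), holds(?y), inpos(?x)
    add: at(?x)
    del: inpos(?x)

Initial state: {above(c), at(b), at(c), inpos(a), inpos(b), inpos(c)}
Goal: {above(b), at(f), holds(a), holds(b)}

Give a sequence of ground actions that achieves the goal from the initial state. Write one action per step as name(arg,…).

1. bind(a,c)  →  {above(c), at(b), at(c), holds(a), inpos(a), inpos(b), inpos(c)}
2. bind(b,c)  →  {above(c), at(b), at(c), holds(a), holds(b), inpos(a), inpos(b), inpos(c)}
3. flip(f,b)  →  {above(c), at(c), at(f), holds(a), holds(b), inpos(a), inpos(b), inpos(c)}
4. step(c,b)  →  {above(b), above(c), at(f), holds(a), holds(b), inpos(a), inpos(b), inpos(c), marked(b)}

bind(a,c); bind(b,c); flip(f,b); step(c,b)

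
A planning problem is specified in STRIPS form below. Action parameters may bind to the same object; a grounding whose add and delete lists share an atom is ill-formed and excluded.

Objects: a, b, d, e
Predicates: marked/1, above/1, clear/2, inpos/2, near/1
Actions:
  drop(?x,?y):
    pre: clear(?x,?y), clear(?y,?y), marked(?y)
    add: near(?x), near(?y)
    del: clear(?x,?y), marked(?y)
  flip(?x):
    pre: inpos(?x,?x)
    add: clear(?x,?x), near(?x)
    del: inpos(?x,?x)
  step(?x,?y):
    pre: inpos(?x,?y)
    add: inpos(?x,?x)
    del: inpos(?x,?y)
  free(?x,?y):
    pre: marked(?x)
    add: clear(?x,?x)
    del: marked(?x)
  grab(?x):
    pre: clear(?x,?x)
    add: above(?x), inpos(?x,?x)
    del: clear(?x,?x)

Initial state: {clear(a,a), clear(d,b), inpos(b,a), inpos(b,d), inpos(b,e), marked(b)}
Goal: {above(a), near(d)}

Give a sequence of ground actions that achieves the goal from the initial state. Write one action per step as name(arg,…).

step(b,a); flip(b); drop(d,b); grab(a)

1. step(b,a)  →  {clear(a,a), clear(d,b), inpos(b,b), inpos(b,d), inpos(b,e), marked(b)}
2. flip(b)  →  {clear(a,a), clear(b,b), clear(d,b), inpos(b,d), inpos(b,e), marked(b), near(b)}
3. drop(d,b)  →  {clear(a,a), clear(b,b), inpos(b,d), inpos(b,e), near(b), near(d)}
4. grab(a)  →  {above(a), clear(b,b), inpos(a,a), inpos(b,d), inpos(b,e), near(b), near(d)}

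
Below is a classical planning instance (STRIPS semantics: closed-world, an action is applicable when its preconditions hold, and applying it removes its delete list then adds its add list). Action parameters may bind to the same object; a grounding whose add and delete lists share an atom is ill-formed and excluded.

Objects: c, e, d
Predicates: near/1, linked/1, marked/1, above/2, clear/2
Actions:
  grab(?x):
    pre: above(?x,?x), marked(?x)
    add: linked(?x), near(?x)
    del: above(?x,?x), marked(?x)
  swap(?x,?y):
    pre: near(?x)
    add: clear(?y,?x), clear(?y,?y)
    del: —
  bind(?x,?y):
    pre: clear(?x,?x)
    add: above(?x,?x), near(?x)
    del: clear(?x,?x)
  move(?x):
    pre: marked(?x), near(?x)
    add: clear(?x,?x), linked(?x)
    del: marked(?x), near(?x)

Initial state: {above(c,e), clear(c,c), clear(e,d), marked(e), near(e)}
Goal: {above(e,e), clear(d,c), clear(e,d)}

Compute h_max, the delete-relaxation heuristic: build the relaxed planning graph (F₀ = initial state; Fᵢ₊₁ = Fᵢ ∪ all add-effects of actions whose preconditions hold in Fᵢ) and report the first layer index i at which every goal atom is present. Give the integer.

2

F0 = init (5 atoms)
F1 = F0 ∪ {above(c,c), clear(c,e), clear(d,d), clear(d,e), clear(e,e), linked(e), near(c)}  (12 atoms)
F2 = F1 ∪ {above(d,d), above(e,e), clear(d,c), clear(e,c), near(d)}  (17 atoms)
goal ⊆ F2  ⇒  h_max = 2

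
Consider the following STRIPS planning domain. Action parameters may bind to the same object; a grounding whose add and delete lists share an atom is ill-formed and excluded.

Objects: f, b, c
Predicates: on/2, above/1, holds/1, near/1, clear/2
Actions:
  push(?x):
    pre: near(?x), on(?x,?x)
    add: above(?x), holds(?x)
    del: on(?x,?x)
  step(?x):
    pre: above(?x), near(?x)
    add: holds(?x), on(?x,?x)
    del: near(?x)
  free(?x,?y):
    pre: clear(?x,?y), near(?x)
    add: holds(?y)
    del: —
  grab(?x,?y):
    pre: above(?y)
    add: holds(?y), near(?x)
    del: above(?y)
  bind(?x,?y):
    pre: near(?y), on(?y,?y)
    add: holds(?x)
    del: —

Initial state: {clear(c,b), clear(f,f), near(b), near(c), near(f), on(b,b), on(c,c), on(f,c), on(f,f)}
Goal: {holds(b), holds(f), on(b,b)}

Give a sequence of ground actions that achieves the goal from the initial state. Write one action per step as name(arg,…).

1. push(f)  →  {above(f), clear(c,b), clear(f,f), holds(f), near(b), near(c), near(f), on(b,b), on(c,c), on(f,c)}
2. free(c,b)  →  {above(f), clear(c,b), clear(f,f), holds(b), holds(f), near(b), near(c), near(f), on(b,b), on(c,c), on(f,c)}

push(f); free(c,b)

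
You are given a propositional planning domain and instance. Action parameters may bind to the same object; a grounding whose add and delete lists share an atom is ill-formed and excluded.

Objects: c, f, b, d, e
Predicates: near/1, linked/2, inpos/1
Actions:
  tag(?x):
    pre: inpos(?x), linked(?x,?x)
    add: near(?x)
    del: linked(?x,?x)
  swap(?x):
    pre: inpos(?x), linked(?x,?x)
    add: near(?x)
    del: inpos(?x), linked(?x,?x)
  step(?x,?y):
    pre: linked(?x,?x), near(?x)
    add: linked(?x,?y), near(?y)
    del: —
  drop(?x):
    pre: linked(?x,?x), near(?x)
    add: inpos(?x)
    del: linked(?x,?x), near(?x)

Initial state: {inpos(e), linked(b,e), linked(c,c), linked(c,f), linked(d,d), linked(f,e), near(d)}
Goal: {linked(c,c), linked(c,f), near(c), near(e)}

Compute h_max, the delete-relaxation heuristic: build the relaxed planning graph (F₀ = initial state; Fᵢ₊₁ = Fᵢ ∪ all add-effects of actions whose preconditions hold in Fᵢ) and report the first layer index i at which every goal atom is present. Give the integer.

1

F0 = init (7 atoms)
F1 = F0 ∪ {inpos(d), linked(d,b), linked(d,c), linked(d,e), linked(d,f), near(b), near(c), near(e), near(f)}  (16 atoms)
goal ⊆ F1  ⇒  h_max = 1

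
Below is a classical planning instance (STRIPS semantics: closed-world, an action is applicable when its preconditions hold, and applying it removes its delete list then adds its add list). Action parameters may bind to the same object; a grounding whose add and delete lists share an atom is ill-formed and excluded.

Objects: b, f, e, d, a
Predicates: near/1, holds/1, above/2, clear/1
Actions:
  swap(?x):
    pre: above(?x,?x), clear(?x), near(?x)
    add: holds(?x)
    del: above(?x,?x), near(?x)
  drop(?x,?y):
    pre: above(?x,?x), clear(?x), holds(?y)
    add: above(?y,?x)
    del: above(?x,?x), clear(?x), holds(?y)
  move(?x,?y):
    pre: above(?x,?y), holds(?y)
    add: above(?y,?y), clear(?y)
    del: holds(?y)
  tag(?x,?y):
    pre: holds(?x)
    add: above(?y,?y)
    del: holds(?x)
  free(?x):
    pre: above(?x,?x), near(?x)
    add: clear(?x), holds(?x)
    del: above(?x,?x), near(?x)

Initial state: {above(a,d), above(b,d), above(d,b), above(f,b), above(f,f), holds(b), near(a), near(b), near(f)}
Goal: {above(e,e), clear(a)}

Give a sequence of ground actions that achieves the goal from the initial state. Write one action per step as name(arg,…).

tag(b,a); free(a); tag(a,e)

1. tag(b,a)  →  {above(a,a), above(a,d), above(b,d), above(d,b), above(f,b), above(f,f), near(a), near(b), near(f)}
2. free(a)  →  {above(a,d), above(b,d), above(d,b), above(f,b), above(f,f), clear(a), holds(a), near(b), near(f)}
3. tag(a,e)  →  {above(a,d), above(b,d), above(d,b), above(e,e), above(f,b), above(f,f), clear(a), near(b), near(f)}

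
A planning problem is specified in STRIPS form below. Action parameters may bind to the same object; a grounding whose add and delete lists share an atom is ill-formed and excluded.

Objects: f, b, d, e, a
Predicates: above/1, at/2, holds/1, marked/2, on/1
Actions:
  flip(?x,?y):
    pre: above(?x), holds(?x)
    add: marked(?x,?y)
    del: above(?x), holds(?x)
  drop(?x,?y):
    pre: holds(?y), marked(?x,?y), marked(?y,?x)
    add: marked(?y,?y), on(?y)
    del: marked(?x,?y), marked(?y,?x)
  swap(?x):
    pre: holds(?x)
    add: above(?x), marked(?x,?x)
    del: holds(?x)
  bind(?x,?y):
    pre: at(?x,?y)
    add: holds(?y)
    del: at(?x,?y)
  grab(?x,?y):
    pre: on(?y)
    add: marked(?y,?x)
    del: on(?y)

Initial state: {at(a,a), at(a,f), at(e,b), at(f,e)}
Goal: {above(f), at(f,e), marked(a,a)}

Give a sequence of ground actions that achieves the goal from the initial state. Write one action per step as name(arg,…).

1. bind(a,f)  →  {at(a,a), at(e,b), at(f,e), holds(f)}
2. swap(f)  →  {above(f), at(a,a), at(e,b), at(f,e), marked(f,f)}
3. bind(a,a)  →  {above(f), at(e,b), at(f,e), holds(a), marked(f,f)}
4. swap(a)  →  {above(a), above(f), at(e,b), at(f,e), marked(a,a), marked(f,f)}

bind(a,f); swap(f); bind(a,a); swap(a)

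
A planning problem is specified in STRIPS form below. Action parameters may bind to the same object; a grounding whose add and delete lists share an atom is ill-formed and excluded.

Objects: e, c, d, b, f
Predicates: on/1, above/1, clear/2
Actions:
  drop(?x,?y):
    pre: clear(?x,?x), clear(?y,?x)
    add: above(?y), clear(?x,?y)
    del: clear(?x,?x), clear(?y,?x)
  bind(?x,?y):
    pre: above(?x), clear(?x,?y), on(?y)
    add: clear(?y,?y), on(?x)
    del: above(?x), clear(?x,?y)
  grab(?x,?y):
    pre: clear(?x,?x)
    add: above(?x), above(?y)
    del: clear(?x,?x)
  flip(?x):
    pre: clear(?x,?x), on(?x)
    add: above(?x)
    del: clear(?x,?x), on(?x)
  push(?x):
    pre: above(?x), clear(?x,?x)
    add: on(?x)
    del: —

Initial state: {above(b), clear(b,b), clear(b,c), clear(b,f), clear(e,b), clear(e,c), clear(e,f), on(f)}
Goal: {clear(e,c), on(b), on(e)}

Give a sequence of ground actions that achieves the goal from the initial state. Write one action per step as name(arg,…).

drop(b,e); bind(e,f); bind(b,e)

1. drop(b,e)  →  {above(b), above(e), clear(b,c), clear(b,e), clear(b,f), clear(e,c), clear(e,f), on(f)}
2. bind(e,f)  →  {above(b), clear(b,c), clear(b,e), clear(b,f), clear(e,c), clear(f,f), on(e), on(f)}
3. bind(b,e)  →  {clear(b,c), clear(b,f), clear(e,c), clear(e,e), clear(f,f), on(b), on(e), on(f)}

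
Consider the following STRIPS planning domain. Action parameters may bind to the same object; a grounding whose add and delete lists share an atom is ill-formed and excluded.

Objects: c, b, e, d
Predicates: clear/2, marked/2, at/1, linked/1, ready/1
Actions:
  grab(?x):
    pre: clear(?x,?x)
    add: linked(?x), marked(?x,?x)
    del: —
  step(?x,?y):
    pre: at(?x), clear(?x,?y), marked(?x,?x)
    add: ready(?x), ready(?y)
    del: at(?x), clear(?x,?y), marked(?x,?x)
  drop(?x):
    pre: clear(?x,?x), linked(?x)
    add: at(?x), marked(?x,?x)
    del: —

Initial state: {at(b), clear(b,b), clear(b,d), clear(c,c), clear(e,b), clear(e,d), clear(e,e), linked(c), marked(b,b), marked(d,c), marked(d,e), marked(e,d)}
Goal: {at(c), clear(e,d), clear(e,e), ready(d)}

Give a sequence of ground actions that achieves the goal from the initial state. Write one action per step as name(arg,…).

1. step(b,d)  →  {clear(b,b), clear(c,c), clear(e,b), clear(e,d), clear(e,e), linked(c), marked(d,c), marked(d,e), marked(e,d), ready(b), ready(d)}
2. drop(c)  →  {at(c), clear(b,b), clear(c,c), clear(e,b), clear(e,d), clear(e,e), linked(c), marked(c,c), marked(d,c), marked(d,e), marked(e,d), ready(b), ready(d)}

step(b,d); drop(c)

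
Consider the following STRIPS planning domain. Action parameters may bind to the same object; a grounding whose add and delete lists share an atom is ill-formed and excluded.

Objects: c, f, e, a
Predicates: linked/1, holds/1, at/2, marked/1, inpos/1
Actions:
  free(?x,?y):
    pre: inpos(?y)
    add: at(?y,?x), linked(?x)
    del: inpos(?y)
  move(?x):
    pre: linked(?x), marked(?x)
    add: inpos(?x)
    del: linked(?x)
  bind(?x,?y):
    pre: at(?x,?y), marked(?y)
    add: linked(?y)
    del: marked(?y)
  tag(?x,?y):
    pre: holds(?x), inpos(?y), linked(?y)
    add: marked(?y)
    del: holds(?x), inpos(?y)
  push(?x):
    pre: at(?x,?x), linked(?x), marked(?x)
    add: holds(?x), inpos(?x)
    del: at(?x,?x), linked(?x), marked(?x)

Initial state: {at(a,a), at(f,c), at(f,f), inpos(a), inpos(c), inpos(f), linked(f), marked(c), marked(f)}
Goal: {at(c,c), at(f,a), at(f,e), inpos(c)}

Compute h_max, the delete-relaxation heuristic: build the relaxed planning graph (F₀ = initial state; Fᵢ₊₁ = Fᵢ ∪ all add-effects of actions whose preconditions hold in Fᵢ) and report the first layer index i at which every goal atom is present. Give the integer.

1

F0 = init (9 atoms)
F1 = F0 ∪ {at(a,c), at(a,e), at(a,f), at(c,a), at(c,c), at(c,e), at(c,f), at(f,a), at(f,e), holds(f), linked(a), linked(c), linked(e)}  (22 atoms)
goal ⊆ F1  ⇒  h_max = 1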